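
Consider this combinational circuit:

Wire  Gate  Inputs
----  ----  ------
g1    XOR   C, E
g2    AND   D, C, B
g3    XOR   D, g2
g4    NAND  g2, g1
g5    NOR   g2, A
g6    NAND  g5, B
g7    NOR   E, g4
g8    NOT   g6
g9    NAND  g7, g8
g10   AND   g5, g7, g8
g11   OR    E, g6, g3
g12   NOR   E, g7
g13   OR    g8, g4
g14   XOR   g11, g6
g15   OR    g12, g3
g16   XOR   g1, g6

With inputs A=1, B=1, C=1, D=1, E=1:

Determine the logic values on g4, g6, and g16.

g1 = C XOR E = 1 XOR 1 = 0
g2 = D AND C AND B = 1 AND 1 AND 1 = 1
g4 = g2 NAND g1 = 1 NAND 0 = 1
g5 = g2 NOR A = 1 NOR 1 = 0
g6 = g5 NAND B = 0 NAND 1 = 1
g16 = g1 XOR g6 = 0 XOR 1 = 1

g4 = 1, g6 = 1, g16 = 1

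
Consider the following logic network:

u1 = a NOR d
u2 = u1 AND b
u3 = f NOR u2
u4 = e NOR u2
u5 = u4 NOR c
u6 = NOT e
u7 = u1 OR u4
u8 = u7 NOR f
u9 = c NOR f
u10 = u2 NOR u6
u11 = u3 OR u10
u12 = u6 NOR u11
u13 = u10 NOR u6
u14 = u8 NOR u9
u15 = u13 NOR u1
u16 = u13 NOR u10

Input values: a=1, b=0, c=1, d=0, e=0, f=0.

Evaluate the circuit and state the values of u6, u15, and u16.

u1 = a NOR d = 1 NOR 0 = 0
u2 = u1 AND b = 0 AND 0 = 0
u6 = NOT e = NOT 0 = 1
u10 = u2 NOR u6 = 0 NOR 1 = 0
u13 = u10 NOR u6 = 0 NOR 1 = 0
u15 = u13 NOR u1 = 0 NOR 0 = 1
u16 = u13 NOR u10 = 0 NOR 0 = 1

u6 = 1; u15 = 1; u16 = 1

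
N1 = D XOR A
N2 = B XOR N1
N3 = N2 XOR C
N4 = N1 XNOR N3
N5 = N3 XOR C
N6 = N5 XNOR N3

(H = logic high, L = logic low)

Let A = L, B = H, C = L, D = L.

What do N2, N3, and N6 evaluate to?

N2 = H, N3 = H, N6 = H

N1 = D XOR A = L XOR L = L
N2 = B XOR N1 = H XOR L = H
N3 = N2 XOR C = H XOR L = H
N5 = N3 XOR C = H XOR L = H
N6 = N5 XNOR N3 = H XNOR H = H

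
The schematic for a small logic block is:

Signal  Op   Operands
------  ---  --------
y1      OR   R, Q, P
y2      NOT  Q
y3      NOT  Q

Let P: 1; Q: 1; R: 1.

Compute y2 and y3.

y2 = 0  y3 = 0

y2 = NOT Q = NOT 1 = 0
y3 = NOT Q = NOT 1 = 0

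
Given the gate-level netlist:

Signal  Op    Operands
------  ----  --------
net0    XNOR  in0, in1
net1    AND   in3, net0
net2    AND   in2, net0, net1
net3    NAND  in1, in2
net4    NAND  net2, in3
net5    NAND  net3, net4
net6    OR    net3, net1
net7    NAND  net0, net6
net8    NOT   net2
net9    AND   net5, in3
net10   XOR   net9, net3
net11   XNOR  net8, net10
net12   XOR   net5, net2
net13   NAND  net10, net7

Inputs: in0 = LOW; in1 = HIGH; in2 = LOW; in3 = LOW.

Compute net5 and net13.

net5 = LOW, net13 = LOW

net0 = in0 XNOR in1 = LOW XNOR HIGH = LOW
net1 = in3 AND net0 = LOW AND LOW = LOW
net2 = in2 AND net0 AND net1 = LOW AND LOW AND LOW = LOW
net3 = in1 NAND in2 = HIGH NAND LOW = HIGH
net4 = net2 NAND in3 = LOW NAND LOW = HIGH
net5 = net3 NAND net4 = HIGH NAND HIGH = LOW
net6 = net3 OR net1 = HIGH OR LOW = HIGH
net7 = net0 NAND net6 = LOW NAND HIGH = HIGH
net9 = net5 AND in3 = LOW AND LOW = LOW
net10 = net9 XOR net3 = LOW XOR HIGH = HIGH
net13 = net10 NAND net7 = HIGH NAND HIGH = LOW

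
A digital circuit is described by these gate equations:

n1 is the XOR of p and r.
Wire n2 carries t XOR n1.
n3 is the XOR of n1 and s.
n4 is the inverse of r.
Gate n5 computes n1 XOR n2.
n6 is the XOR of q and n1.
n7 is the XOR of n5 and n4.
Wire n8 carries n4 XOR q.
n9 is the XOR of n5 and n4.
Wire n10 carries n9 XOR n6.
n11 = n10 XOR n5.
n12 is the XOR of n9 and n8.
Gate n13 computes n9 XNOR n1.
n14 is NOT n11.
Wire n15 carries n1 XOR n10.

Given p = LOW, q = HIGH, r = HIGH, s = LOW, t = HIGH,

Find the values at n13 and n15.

n1 = p XOR r = LOW XOR HIGH = HIGH
n2 = t XOR n1 = HIGH XOR HIGH = LOW
n4 = NOT r = NOT HIGH = LOW
n5 = n1 XOR n2 = HIGH XOR LOW = HIGH
n6 = q XOR n1 = HIGH XOR HIGH = LOW
n9 = n5 XOR n4 = HIGH XOR LOW = HIGH
n10 = n9 XOR n6 = HIGH XOR LOW = HIGH
n13 = n9 XNOR n1 = HIGH XNOR HIGH = HIGH
n15 = n1 XOR n10 = HIGH XOR HIGH = LOW

n13 = HIGH, n15 = LOW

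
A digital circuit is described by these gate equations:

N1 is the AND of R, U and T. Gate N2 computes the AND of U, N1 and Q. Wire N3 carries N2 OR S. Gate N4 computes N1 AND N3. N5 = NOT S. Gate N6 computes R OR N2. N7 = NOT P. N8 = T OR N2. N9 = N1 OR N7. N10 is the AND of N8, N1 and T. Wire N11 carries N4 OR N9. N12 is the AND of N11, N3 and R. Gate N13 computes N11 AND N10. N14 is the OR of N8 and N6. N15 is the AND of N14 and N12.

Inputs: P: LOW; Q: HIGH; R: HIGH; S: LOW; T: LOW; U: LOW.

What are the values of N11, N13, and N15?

N11 = HIGH; N13 = LOW; N15 = LOW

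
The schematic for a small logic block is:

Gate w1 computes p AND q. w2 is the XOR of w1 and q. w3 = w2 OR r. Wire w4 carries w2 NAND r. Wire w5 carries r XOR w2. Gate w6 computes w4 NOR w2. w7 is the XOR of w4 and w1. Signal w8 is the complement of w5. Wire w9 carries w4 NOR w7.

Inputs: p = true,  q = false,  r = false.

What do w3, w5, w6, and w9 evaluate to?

w3 = false, w5 = false, w6 = false, w9 = false

w1 = p AND q = true AND false = false
w2 = w1 XOR q = false XOR false = false
w3 = w2 OR r = false OR false = false
w4 = w2 NAND r = false NAND false = true
w5 = r XOR w2 = false XOR false = false
w6 = w4 NOR w2 = true NOR false = false
w7 = w4 XOR w1 = true XOR false = true
w9 = w4 NOR w7 = true NOR true = false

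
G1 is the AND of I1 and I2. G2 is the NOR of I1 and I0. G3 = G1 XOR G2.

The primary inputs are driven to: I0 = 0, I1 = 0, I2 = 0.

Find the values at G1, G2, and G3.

G1 = 0, G2 = 1, G3 = 1

G1 = I1 AND I2 = 0 AND 0 = 0
G2 = I1 NOR I0 = 0 NOR 0 = 1
G3 = G1 XOR G2 = 0 XOR 1 = 1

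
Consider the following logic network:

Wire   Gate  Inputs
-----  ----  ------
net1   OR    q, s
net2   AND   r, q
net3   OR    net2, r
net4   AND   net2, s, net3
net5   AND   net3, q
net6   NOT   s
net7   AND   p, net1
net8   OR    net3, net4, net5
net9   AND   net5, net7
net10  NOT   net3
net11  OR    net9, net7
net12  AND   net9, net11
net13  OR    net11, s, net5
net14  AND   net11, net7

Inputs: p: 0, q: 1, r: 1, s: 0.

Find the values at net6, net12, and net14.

net1 = q OR s = 1 OR 0 = 1
net2 = r AND q = 1 AND 1 = 1
net3 = net2 OR r = 1 OR 1 = 1
net5 = net3 AND q = 1 AND 1 = 1
net6 = NOT s = NOT 0 = 1
net7 = p AND net1 = 0 AND 1 = 0
net9 = net5 AND net7 = 1 AND 0 = 0
net11 = net9 OR net7 = 0 OR 0 = 0
net12 = net9 AND net11 = 0 AND 0 = 0
net14 = net11 AND net7 = 0 AND 0 = 0

net6 = 1  net12 = 0  net14 = 0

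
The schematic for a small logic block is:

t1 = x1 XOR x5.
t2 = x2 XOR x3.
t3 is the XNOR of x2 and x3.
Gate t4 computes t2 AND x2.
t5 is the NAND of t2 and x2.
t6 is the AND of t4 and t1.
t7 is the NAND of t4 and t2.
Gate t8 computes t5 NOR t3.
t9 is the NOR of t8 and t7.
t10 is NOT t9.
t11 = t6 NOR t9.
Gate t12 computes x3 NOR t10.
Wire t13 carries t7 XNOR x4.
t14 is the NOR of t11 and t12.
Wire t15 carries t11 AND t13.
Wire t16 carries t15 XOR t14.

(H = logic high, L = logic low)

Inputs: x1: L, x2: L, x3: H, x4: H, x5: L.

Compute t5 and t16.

t5 = H; t16 = H

t1 = x1 XOR x5 = L XOR L = L
t2 = x2 XOR x3 = L XOR H = H
t3 = x2 XNOR x3 = L XNOR H = L
t4 = t2 AND x2 = H AND L = L
t5 = t2 NAND x2 = H NAND L = H
t6 = t4 AND t1 = L AND L = L
t7 = t4 NAND t2 = L NAND H = H
t8 = t5 NOR t3 = H NOR L = L
t9 = t8 NOR t7 = L NOR H = L
t10 = NOT t9 = NOT L = H
t11 = t6 NOR t9 = L NOR L = H
t12 = x3 NOR t10 = H NOR H = L
t13 = t7 XNOR x4 = H XNOR H = H
t14 = t11 NOR t12 = H NOR L = L
t15 = t11 AND t13 = H AND H = H
t16 = t15 XOR t14 = H XOR L = H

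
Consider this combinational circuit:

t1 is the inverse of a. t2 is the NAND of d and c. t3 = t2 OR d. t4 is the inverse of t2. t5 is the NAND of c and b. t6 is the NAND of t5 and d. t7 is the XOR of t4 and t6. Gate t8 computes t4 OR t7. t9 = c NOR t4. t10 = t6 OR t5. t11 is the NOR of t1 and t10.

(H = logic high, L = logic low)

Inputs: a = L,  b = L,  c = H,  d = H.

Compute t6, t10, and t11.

t6 = L, t10 = H, t11 = L

t1 = NOT a = NOT L = H
t5 = c NAND b = H NAND L = H
t6 = t5 NAND d = H NAND H = L
t10 = t6 OR t5 = L OR H = H
t11 = t1 NOR t10 = H NOR H = L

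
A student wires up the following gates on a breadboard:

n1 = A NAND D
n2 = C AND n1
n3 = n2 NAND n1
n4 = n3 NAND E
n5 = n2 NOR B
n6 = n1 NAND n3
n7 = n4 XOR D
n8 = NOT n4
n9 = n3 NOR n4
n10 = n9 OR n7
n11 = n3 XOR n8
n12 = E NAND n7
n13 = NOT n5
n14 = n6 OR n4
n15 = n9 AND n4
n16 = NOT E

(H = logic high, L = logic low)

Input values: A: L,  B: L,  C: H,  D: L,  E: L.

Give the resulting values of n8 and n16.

n1 = A NAND D = L NAND L = H
n2 = C AND n1 = H AND H = H
n3 = n2 NAND n1 = H NAND H = L
n4 = n3 NAND E = L NAND L = H
n8 = NOT n4 = NOT H = L
n16 = NOT E = NOT L = H

n8 = L, n16 = H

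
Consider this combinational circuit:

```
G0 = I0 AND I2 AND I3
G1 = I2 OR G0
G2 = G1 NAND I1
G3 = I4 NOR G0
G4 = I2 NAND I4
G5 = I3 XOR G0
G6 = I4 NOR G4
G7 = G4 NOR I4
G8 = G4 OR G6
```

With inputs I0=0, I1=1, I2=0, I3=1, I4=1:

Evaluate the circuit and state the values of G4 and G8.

G4 = 1  G8 = 1

G4 = I2 NAND I4 = 0 NAND 1 = 1
G6 = I4 NOR G4 = 1 NOR 1 = 0
G8 = G4 OR G6 = 1 OR 0 = 1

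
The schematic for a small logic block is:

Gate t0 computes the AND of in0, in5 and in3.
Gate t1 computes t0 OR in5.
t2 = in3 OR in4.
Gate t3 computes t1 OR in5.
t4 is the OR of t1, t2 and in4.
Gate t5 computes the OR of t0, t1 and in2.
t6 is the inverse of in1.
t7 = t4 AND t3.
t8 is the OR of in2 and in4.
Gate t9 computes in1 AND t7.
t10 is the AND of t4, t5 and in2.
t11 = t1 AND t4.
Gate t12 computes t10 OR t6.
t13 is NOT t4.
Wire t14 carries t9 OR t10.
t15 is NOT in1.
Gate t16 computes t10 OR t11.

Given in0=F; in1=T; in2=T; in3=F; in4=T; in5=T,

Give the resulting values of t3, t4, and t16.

t3 = T  t4 = T  t16 = T

t0 = in0 AND in5 AND in3 = F AND T AND F = F
t1 = t0 OR in5 = F OR T = T
t2 = in3 OR in4 = F OR T = T
t3 = t1 OR in5 = T OR T = T
t4 = t1 OR t2 OR in4 = T OR T OR T = T
t5 = t0 OR t1 OR in2 = F OR T OR T = T
t10 = t4 AND t5 AND in2 = T AND T AND T = T
t11 = t1 AND t4 = T AND T = T
t16 = t10 OR t11 = T OR T = T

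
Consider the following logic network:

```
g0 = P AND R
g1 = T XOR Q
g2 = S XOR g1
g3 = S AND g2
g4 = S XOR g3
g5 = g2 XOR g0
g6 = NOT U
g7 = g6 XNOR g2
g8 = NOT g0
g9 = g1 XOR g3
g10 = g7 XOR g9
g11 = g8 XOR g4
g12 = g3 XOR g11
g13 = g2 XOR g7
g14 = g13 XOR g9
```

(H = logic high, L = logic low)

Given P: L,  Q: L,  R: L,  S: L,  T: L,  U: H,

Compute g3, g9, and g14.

g3 = L  g9 = L  g14 = H

g1 = T XOR Q = L XOR L = L
g2 = S XOR g1 = L XOR L = L
g3 = S AND g2 = L AND L = L
g6 = NOT U = NOT H = L
g7 = g6 XNOR g2 = L XNOR L = H
g9 = g1 XOR g3 = L XOR L = L
g13 = g2 XOR g7 = L XOR H = H
g14 = g13 XOR g9 = H XOR L = H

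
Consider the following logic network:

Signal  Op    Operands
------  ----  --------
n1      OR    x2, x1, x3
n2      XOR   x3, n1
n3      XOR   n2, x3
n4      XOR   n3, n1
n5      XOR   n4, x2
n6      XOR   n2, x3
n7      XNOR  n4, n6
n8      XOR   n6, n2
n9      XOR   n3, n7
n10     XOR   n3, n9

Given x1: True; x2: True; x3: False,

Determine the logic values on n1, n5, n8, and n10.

n1 = True, n5 = True, n8 = False, n10 = False

n1 = x2 OR x1 OR x3 = True OR True OR False = True
n2 = x3 XOR n1 = False XOR True = True
n3 = n2 XOR x3 = True XOR False = True
n4 = n3 XOR n1 = True XOR True = False
n5 = n4 XOR x2 = False XOR True = True
n6 = n2 XOR x3 = True XOR False = True
n7 = n4 XNOR n6 = False XNOR True = False
n8 = n6 XOR n2 = True XOR True = False
n9 = n3 XOR n7 = True XOR False = True
n10 = n3 XOR n9 = True XOR True = False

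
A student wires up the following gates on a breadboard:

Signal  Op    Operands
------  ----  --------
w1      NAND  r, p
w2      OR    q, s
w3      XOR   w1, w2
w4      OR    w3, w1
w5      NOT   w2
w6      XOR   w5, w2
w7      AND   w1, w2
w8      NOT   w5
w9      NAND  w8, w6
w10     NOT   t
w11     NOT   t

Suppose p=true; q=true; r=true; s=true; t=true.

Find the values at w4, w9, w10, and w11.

w4 = true, w9 = false, w10 = false, w11 = false

w1 = r NAND p = true NAND true = false
w2 = q OR s = true OR true = true
w3 = w1 XOR w2 = false XOR true = true
w4 = w3 OR w1 = true OR false = true
w5 = NOT w2 = NOT true = false
w6 = w5 XOR w2 = false XOR true = true
w8 = NOT w5 = NOT false = true
w9 = w8 NAND w6 = true NAND true = false
w10 = NOT t = NOT true = false
w11 = NOT t = NOT true = false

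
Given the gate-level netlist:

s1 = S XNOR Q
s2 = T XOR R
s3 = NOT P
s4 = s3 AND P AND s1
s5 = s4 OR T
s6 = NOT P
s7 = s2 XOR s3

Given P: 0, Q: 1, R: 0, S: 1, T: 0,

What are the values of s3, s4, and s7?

s1 = S XNOR Q = 1 XNOR 1 = 1
s2 = T XOR R = 0 XOR 0 = 0
s3 = NOT P = NOT 0 = 1
s4 = s3 AND P AND s1 = 1 AND 0 AND 1 = 0
s7 = s2 XOR s3 = 0 XOR 1 = 1

s3 = 1; s4 = 0; s7 = 1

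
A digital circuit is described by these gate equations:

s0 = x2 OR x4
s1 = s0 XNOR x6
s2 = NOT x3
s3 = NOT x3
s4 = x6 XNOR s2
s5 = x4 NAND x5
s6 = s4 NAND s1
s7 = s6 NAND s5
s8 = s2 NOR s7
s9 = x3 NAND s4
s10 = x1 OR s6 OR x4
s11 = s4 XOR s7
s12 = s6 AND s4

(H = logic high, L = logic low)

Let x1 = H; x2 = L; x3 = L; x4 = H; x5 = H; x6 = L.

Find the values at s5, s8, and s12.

s5 = L; s8 = L; s12 = L

s0 = x2 OR x4 = L OR H = H
s1 = s0 XNOR x6 = H XNOR L = L
s2 = NOT x3 = NOT L = H
s4 = x6 XNOR s2 = L XNOR H = L
s5 = x4 NAND x5 = H NAND H = L
s6 = s4 NAND s1 = L NAND L = H
s7 = s6 NAND s5 = H NAND L = H
s8 = s2 NOR s7 = H NOR H = L
s12 = s6 AND s4 = H AND L = L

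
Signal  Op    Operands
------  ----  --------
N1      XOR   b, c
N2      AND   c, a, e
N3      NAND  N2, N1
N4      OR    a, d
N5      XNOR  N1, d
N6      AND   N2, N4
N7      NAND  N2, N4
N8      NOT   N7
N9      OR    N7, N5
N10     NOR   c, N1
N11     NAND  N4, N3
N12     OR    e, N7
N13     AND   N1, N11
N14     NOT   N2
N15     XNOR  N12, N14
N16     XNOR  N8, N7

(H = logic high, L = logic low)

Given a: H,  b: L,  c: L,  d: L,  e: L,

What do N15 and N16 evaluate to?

N2 = c AND a AND e = L AND H AND L = L
N4 = a OR d = H OR L = H
N7 = N2 NAND N4 = L NAND H = H
N8 = NOT N7 = NOT H = L
N12 = e OR N7 = L OR H = H
N14 = NOT N2 = NOT L = H
N15 = N12 XNOR N14 = H XNOR H = H
N16 = N8 XNOR N7 = L XNOR H = L

N15 = H, N16 = L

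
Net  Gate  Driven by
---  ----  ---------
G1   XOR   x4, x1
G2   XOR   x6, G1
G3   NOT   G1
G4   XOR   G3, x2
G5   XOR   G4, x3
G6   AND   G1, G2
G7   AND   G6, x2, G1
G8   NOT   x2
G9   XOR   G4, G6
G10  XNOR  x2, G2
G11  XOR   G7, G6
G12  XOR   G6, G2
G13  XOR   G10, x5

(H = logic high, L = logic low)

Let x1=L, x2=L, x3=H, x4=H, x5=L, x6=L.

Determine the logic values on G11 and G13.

G11 = H  G13 = L

G1 = x4 XOR x1 = H XOR L = H
G2 = x6 XOR G1 = L XOR H = H
G6 = G1 AND G2 = H AND H = H
G7 = G6 AND x2 AND G1 = H AND L AND H = L
G10 = x2 XNOR G2 = L XNOR H = L
G11 = G7 XOR G6 = L XOR H = H
G13 = G10 XOR x5 = L XOR L = L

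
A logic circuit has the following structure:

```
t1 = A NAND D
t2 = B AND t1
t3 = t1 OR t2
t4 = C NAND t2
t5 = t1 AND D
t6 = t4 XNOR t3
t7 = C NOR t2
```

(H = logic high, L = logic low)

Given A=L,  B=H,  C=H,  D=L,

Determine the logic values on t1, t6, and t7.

t1 = A NAND D = L NAND L = H
t2 = B AND t1 = H AND H = H
t3 = t1 OR t2 = H OR H = H
t4 = C NAND t2 = H NAND H = L
t6 = t4 XNOR t3 = L XNOR H = L
t7 = C NOR t2 = H NOR H = L

t1 = H, t6 = L, t7 = L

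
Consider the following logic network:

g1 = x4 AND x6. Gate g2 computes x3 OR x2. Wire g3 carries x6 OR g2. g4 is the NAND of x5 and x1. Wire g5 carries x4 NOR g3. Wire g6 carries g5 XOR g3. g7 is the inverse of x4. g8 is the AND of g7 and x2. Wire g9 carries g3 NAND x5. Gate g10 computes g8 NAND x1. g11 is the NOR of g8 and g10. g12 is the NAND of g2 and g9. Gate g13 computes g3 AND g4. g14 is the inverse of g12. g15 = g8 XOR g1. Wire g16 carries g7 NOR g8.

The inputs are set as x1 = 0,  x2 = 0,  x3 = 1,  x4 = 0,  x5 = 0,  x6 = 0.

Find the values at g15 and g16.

g1 = x4 AND x6 = 0 AND 0 = 0
g7 = NOT x4 = NOT 0 = 1
g8 = g7 AND x2 = 1 AND 0 = 0
g15 = g8 XOR g1 = 0 XOR 0 = 0
g16 = g7 NOR g8 = 1 NOR 0 = 0

g15 = 0, g16 = 0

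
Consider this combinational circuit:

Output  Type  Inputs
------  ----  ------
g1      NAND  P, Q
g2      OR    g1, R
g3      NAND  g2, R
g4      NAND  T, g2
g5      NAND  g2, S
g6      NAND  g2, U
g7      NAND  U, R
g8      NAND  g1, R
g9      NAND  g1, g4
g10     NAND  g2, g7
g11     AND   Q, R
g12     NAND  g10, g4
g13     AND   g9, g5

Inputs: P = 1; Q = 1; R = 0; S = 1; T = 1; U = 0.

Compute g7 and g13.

g1 = P NAND Q = 1 NAND 1 = 0
g2 = g1 OR R = 0 OR 0 = 0
g4 = T NAND g2 = 1 NAND 0 = 1
g5 = g2 NAND S = 0 NAND 1 = 1
g7 = U NAND R = 0 NAND 0 = 1
g9 = g1 NAND g4 = 0 NAND 1 = 1
g13 = g9 AND g5 = 1 AND 1 = 1

g7 = 1  g13 = 1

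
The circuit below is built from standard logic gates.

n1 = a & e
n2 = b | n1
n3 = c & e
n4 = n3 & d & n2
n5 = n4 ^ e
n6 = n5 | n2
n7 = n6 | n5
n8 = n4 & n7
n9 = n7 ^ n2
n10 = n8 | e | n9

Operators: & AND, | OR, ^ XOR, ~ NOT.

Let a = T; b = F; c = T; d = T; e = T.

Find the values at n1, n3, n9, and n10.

n1 = T, n3 = T, n9 = F, n10 = T

n1 = a AND e = T AND T = T
n2 = b OR n1 = F OR T = T
n3 = c AND e = T AND T = T
n4 = n3 AND d AND n2 = T AND T AND T = T
n5 = n4 XOR e = T XOR T = F
n6 = n5 OR n2 = F OR T = T
n7 = n6 OR n5 = T OR F = T
n8 = n4 AND n7 = T AND T = T
n9 = n7 XOR n2 = T XOR T = F
n10 = n8 OR e OR n9 = T OR T OR F = T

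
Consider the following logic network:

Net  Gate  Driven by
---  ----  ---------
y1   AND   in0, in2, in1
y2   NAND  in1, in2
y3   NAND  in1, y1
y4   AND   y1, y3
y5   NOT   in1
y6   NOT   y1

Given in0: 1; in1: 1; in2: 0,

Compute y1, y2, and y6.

y1 = 0  y2 = 1  y6 = 1

y1 = in0 AND in2 AND in1 = 1 AND 0 AND 1 = 0
y2 = in1 NAND in2 = 1 NAND 0 = 1
y6 = NOT y1 = NOT 0 = 1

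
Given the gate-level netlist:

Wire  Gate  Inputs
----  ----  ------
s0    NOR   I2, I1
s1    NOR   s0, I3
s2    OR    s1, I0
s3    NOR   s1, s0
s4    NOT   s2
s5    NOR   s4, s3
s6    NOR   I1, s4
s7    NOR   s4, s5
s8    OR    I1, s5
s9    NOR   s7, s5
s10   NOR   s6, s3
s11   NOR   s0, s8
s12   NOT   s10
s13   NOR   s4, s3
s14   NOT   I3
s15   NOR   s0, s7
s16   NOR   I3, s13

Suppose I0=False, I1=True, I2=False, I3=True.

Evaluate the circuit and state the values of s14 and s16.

s14 = False, s16 = False

s0 = I2 NOR I1 = False NOR True = False
s1 = s0 NOR I3 = False NOR True = False
s2 = s1 OR I0 = False OR False = False
s3 = s1 NOR s0 = False NOR False = True
s4 = NOT s2 = NOT False = True
s13 = s4 NOR s3 = True NOR True = False
s14 = NOT I3 = NOT True = False
s16 = I3 NOR s13 = True NOR False = False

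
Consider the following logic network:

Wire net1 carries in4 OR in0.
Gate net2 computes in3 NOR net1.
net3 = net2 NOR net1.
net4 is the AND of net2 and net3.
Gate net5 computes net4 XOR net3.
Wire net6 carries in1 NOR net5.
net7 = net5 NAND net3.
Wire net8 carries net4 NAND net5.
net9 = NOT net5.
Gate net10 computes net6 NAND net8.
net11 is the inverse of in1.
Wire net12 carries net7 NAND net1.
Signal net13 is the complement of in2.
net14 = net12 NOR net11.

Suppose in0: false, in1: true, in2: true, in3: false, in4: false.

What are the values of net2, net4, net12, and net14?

net2 = true, net4 = false, net12 = true, net14 = false

net1 = in4 OR in0 = false OR false = false
net2 = in3 NOR net1 = false NOR false = true
net3 = net2 NOR net1 = true NOR false = false
net4 = net2 AND net3 = true AND false = false
net5 = net4 XOR net3 = false XOR false = false
net7 = net5 NAND net3 = false NAND false = true
net11 = NOT in1 = NOT true = false
net12 = net7 NAND net1 = true NAND false = true
net14 = net12 NOR net11 = true NOR false = false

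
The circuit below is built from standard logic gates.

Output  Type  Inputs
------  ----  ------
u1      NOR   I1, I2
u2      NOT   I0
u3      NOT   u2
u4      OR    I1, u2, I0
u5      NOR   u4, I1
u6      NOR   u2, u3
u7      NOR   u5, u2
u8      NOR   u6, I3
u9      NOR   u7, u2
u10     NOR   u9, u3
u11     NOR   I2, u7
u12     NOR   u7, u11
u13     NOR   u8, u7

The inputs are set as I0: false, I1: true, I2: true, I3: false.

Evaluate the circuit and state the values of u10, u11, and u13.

u10 = true; u11 = false; u13 = false

u2 = NOT I0 = NOT false = true
u3 = NOT u2 = NOT true = false
u4 = I1 OR u2 OR I0 = true OR true OR false = true
u5 = u4 NOR I1 = true NOR true = false
u6 = u2 NOR u3 = true NOR false = false
u7 = u5 NOR u2 = false NOR true = false
u8 = u6 NOR I3 = false NOR false = true
u9 = u7 NOR u2 = false NOR true = false
u10 = u9 NOR u3 = false NOR false = true
u11 = I2 NOR u7 = true NOR false = false
u13 = u8 NOR u7 = true NOR false = false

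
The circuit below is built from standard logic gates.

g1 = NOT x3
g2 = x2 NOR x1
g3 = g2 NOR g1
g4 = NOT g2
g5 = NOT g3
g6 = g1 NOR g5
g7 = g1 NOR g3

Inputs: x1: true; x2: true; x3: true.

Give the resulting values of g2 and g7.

g2 = false, g7 = false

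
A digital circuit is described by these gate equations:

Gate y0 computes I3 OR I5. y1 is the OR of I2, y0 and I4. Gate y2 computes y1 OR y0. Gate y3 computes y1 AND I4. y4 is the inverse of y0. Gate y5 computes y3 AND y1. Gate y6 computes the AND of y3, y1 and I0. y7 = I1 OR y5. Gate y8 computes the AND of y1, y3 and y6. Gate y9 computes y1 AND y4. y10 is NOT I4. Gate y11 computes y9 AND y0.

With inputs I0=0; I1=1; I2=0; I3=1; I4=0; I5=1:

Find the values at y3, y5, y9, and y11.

y0 = I3 OR I5 = 1 OR 1 = 1
y1 = I2 OR y0 OR I4 = 0 OR 1 OR 0 = 1
y3 = y1 AND I4 = 1 AND 0 = 0
y4 = NOT y0 = NOT 1 = 0
y5 = y3 AND y1 = 0 AND 1 = 0
y9 = y1 AND y4 = 1 AND 0 = 0
y11 = y9 AND y0 = 0 AND 1 = 0

y3 = 0; y5 = 0; y9 = 0; y11 = 0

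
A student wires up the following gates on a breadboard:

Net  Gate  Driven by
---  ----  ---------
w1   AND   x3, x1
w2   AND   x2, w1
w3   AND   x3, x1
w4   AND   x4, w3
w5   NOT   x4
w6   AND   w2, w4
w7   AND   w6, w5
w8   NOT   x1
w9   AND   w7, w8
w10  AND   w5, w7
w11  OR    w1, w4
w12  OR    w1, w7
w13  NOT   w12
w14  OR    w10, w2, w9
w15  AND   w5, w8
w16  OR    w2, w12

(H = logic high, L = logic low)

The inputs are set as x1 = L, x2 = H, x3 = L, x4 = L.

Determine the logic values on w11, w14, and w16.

w11 = L  w14 = L  w16 = L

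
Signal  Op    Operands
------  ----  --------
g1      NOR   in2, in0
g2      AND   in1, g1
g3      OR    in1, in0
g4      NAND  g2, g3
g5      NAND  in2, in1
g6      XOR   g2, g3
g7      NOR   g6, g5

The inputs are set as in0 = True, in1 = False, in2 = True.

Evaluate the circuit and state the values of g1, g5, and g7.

g1 = False; g5 = True; g7 = False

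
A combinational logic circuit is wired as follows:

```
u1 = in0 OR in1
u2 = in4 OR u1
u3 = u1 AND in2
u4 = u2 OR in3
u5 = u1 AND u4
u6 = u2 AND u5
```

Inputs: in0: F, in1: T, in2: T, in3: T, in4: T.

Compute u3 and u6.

u3 = T; u6 = T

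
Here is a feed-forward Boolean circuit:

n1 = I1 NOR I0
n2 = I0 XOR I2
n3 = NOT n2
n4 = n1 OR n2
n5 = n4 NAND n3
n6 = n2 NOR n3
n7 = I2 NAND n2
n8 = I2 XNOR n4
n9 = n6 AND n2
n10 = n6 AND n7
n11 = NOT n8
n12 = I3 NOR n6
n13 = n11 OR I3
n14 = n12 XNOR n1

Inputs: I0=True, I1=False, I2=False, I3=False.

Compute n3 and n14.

n1 = I1 NOR I0 = False NOR True = False
n2 = I0 XOR I2 = True XOR False = True
n3 = NOT n2 = NOT True = False
n6 = n2 NOR n3 = True NOR False = False
n12 = I3 NOR n6 = False NOR False = True
n14 = n12 XNOR n1 = True XNOR False = False

n3 = False  n14 = False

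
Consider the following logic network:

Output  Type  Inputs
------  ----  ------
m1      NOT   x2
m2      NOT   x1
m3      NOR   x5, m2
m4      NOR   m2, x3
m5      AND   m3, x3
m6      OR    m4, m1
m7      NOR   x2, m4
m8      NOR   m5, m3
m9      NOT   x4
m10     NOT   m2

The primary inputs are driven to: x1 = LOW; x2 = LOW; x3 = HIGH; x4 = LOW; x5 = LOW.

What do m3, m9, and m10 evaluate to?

m3 = LOW; m9 = HIGH; m10 = LOW

m2 = NOT x1 = NOT LOW = HIGH
m3 = x5 NOR m2 = LOW NOR HIGH = LOW
m9 = NOT x4 = NOT LOW = HIGH
m10 = NOT m2 = NOT HIGH = LOW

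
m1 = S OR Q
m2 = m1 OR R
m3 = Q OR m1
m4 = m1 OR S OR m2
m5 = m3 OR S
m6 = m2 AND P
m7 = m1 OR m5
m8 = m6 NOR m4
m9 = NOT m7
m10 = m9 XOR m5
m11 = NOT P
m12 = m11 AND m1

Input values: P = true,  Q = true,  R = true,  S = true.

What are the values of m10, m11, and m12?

m10 = true  m11 = false  m12 = false

m1 = S OR Q = true OR true = true
m3 = Q OR m1 = true OR true = true
m5 = m3 OR S = true OR true = true
m7 = m1 OR m5 = true OR true = true
m9 = NOT m7 = NOT true = false
m10 = m9 XOR m5 = false XOR true = true
m11 = NOT P = NOT true = false
m12 = m11 AND m1 = false AND true = false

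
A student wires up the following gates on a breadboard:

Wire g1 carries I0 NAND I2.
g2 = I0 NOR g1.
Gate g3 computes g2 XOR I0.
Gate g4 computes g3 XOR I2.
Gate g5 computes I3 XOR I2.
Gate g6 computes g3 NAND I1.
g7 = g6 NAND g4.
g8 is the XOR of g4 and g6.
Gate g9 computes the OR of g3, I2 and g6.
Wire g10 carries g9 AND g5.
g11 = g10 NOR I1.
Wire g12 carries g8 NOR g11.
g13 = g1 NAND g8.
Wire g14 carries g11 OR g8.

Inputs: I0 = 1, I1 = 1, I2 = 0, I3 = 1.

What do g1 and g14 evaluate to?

g1 = I0 NAND I2 = 1 NAND 0 = 1
g2 = I0 NOR g1 = 1 NOR 1 = 0
g3 = g2 XOR I0 = 0 XOR 1 = 1
g4 = g3 XOR I2 = 1 XOR 0 = 1
g5 = I3 XOR I2 = 1 XOR 0 = 1
g6 = g3 NAND I1 = 1 NAND 1 = 0
g8 = g4 XOR g6 = 1 XOR 0 = 1
g9 = g3 OR I2 OR g6 = 1 OR 0 OR 0 = 1
g10 = g9 AND g5 = 1 AND 1 = 1
g11 = g10 NOR I1 = 1 NOR 1 = 0
g14 = g11 OR g8 = 0 OR 1 = 1

g1 = 1; g14 = 1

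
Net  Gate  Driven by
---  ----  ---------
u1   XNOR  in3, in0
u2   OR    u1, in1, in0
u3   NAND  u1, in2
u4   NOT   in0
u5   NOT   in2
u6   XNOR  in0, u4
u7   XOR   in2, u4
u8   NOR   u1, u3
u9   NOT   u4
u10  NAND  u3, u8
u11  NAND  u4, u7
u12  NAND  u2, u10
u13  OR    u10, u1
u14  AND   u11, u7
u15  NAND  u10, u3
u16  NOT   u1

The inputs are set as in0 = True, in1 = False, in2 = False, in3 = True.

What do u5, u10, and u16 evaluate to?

u1 = in3 XNOR in0 = True XNOR True = True
u3 = u1 NAND in2 = True NAND False = True
u5 = NOT in2 = NOT False = True
u8 = u1 NOR u3 = True NOR True = False
u10 = u3 NAND u8 = True NAND False = True
u16 = NOT u1 = NOT True = False

u5 = True; u10 = True; u16 = False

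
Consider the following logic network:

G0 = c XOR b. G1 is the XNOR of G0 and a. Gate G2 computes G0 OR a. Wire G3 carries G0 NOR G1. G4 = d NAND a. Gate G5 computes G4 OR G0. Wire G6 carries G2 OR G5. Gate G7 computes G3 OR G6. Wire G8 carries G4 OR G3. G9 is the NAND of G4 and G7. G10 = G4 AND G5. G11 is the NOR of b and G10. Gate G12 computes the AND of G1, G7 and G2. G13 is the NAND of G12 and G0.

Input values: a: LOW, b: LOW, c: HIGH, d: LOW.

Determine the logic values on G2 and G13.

G2 = HIGH, G13 = HIGH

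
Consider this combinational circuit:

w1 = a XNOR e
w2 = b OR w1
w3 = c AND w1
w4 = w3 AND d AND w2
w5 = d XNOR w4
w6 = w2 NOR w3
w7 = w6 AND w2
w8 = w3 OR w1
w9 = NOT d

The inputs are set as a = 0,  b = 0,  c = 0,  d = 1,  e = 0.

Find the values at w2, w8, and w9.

w2 = 1; w8 = 1; w9 = 0

w1 = a XNOR e = 0 XNOR 0 = 1
w2 = b OR w1 = 0 OR 1 = 1
w3 = c AND w1 = 0 AND 1 = 0
w8 = w3 OR w1 = 0 OR 1 = 1
w9 = NOT d = NOT 1 = 0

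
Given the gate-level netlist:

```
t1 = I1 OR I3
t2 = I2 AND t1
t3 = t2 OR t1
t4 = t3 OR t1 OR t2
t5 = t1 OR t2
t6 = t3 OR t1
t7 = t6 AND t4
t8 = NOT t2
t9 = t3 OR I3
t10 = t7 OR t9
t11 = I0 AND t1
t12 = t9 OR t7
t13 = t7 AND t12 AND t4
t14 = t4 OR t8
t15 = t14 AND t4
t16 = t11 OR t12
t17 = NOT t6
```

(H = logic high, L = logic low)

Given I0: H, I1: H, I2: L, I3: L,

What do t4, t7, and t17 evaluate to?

t1 = I1 OR I3 = H OR L = H
t2 = I2 AND t1 = L AND H = L
t3 = t2 OR t1 = L OR H = H
t4 = t3 OR t1 OR t2 = H OR H OR L = H
t6 = t3 OR t1 = H OR H = H
t7 = t6 AND t4 = H AND H = H
t17 = NOT t6 = NOT H = L

t4 = H  t7 = H  t17 = L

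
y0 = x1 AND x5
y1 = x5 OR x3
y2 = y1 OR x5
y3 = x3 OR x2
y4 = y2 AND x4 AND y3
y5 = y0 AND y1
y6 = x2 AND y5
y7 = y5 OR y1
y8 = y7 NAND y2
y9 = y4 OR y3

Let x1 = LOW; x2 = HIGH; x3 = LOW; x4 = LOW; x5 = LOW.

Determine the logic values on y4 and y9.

y1 = x5 OR x3 = LOW OR LOW = LOW
y2 = y1 OR x5 = LOW OR LOW = LOW
y3 = x3 OR x2 = LOW OR HIGH = HIGH
y4 = y2 AND x4 AND y3 = LOW AND LOW AND HIGH = LOW
y9 = y4 OR y3 = LOW OR HIGH = HIGH

y4 = LOW; y9 = HIGH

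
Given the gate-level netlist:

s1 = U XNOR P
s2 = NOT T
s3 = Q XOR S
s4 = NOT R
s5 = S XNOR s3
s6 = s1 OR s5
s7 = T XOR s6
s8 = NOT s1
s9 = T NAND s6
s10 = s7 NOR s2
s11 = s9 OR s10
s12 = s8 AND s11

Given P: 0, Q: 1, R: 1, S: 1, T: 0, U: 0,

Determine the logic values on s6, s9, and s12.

s6 = 1, s9 = 1, s12 = 0

s1 = U XNOR P = 0 XNOR 0 = 1
s2 = NOT T = NOT 0 = 1
s3 = Q XOR S = 1 XOR 1 = 0
s5 = S XNOR s3 = 1 XNOR 0 = 0
s6 = s1 OR s5 = 1 OR 0 = 1
s7 = T XOR s6 = 0 XOR 1 = 1
s8 = NOT s1 = NOT 1 = 0
s9 = T NAND s6 = 0 NAND 1 = 1
s10 = s7 NOR s2 = 1 NOR 1 = 0
s11 = s9 OR s10 = 1 OR 0 = 1
s12 = s8 AND s11 = 0 AND 1 = 0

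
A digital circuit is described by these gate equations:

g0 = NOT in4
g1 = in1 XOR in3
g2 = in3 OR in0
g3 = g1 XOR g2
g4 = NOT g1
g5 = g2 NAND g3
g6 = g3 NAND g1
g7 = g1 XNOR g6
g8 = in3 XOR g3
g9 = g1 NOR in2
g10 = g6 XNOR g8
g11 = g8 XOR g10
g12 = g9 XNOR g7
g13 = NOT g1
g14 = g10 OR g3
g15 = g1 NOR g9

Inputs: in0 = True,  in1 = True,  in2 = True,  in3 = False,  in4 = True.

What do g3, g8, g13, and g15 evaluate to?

g1 = in1 XOR in3 = True XOR False = True
g2 = in3 OR in0 = False OR True = True
g3 = g1 XOR g2 = True XOR True = False
g8 = in3 XOR g3 = False XOR False = False
g9 = g1 NOR in2 = True NOR True = False
g13 = NOT g1 = NOT True = False
g15 = g1 NOR g9 = True NOR False = False

g3 = False; g8 = False; g13 = False; g15 = False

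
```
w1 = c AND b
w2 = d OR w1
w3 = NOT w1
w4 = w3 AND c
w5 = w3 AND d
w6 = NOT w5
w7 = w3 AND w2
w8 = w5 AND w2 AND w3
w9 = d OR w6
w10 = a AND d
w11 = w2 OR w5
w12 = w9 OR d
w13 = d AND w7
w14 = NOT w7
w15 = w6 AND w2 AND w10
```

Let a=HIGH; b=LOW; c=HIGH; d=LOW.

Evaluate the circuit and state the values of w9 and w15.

w9 = HIGH, w15 = LOW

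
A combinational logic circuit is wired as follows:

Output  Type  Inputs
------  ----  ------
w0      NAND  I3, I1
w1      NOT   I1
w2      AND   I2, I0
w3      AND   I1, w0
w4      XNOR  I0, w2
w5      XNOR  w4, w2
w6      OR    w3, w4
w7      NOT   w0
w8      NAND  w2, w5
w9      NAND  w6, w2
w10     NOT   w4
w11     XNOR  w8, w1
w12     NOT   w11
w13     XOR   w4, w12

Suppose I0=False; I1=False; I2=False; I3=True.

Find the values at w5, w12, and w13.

w5 = False, w12 = False, w13 = True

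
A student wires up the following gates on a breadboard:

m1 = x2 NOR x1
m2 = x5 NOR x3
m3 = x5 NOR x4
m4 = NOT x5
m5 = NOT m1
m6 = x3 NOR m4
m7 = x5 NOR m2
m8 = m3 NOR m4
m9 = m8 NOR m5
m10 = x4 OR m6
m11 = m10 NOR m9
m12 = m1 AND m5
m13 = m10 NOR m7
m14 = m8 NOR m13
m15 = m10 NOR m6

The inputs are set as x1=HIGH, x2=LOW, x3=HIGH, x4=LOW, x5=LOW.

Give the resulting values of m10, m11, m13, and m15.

m10 = LOW; m11 = HIGH; m13 = LOW; m15 = HIGH

m1 = x2 NOR x1 = LOW NOR HIGH = LOW
m2 = x5 NOR x3 = LOW NOR HIGH = LOW
m3 = x5 NOR x4 = LOW NOR LOW = HIGH
m4 = NOT x5 = NOT LOW = HIGH
m5 = NOT m1 = NOT LOW = HIGH
m6 = x3 NOR m4 = HIGH NOR HIGH = LOW
m7 = x5 NOR m2 = LOW NOR LOW = HIGH
m8 = m3 NOR m4 = HIGH NOR HIGH = LOW
m9 = m8 NOR m5 = LOW NOR HIGH = LOW
m10 = x4 OR m6 = LOW OR LOW = LOW
m11 = m10 NOR m9 = LOW NOR LOW = HIGH
m13 = m10 NOR m7 = LOW NOR HIGH = LOW
m15 = m10 NOR m6 = LOW NOR LOW = HIGH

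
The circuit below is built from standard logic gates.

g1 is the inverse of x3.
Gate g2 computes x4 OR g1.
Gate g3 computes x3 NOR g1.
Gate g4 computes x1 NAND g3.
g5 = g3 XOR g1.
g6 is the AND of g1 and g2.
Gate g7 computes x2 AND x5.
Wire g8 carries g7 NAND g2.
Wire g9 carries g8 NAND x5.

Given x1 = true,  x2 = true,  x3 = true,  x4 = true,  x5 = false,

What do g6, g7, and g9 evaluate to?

g6 = false, g7 = false, g9 = true

g1 = NOT x3 = NOT true = false
g2 = x4 OR g1 = true OR false = true
g6 = g1 AND g2 = false AND true = false
g7 = x2 AND x5 = true AND false = false
g8 = g7 NAND g2 = false NAND true = true
g9 = g8 NAND x5 = true NAND false = true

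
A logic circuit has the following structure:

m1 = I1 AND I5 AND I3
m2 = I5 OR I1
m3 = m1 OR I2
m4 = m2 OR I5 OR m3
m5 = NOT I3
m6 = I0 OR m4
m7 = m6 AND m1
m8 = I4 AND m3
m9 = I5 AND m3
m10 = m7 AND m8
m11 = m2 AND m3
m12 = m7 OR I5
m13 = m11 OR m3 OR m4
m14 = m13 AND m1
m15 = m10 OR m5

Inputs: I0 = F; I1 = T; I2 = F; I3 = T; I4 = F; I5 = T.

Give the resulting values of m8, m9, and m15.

m1 = I1 AND I5 AND I3 = T AND T AND T = T
m2 = I5 OR I1 = T OR T = T
m3 = m1 OR I2 = T OR F = T
m4 = m2 OR I5 OR m3 = T OR T OR T = T
m5 = NOT I3 = NOT T = F
m6 = I0 OR m4 = F OR T = T
m7 = m6 AND m1 = T AND T = T
m8 = I4 AND m3 = F AND T = F
m9 = I5 AND m3 = T AND T = T
m10 = m7 AND m8 = T AND F = F
m15 = m10 OR m5 = F OR F = F

m8 = F; m9 = T; m15 = F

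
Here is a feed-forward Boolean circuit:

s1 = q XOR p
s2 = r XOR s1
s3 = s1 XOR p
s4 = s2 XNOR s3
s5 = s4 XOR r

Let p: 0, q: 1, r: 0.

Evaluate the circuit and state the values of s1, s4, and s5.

s1 = q XOR p = 1 XOR 0 = 1
s2 = r XOR s1 = 0 XOR 1 = 1
s3 = s1 XOR p = 1 XOR 0 = 1
s4 = s2 XNOR s3 = 1 XNOR 1 = 1
s5 = s4 XOR r = 1 XOR 0 = 1

s1 = 1, s4 = 1, s5 = 1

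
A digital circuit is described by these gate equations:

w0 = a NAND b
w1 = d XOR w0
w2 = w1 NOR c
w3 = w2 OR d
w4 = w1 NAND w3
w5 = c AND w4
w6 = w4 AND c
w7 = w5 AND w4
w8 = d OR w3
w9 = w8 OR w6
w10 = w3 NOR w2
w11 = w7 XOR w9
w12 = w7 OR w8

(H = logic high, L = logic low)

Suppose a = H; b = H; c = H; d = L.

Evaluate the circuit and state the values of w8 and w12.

w8 = L, w12 = H

w0 = a NAND b = H NAND H = L
w1 = d XOR w0 = L XOR L = L
w2 = w1 NOR c = L NOR H = L
w3 = w2 OR d = L OR L = L
w4 = w1 NAND w3 = L NAND L = H
w5 = c AND w4 = H AND H = H
w7 = w5 AND w4 = H AND H = H
w8 = d OR w3 = L OR L = L
w12 = w7 OR w8 = H OR L = H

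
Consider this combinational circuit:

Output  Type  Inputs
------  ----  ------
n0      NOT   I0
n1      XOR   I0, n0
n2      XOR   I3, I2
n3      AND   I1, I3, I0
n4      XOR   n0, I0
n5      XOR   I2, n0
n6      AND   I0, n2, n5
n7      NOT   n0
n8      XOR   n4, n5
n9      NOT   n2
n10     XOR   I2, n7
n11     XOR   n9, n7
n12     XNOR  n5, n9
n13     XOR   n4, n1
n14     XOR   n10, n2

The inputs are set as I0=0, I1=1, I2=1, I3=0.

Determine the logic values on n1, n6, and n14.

n1 = 1; n6 = 0; n14 = 0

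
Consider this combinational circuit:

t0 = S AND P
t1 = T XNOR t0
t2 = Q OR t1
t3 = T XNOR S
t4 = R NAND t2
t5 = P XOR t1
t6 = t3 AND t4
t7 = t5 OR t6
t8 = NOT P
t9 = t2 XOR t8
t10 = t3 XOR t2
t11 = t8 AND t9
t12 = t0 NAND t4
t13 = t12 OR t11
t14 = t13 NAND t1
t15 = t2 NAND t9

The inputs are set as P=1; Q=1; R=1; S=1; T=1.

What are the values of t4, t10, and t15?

t0 = S AND P = 1 AND 1 = 1
t1 = T XNOR t0 = 1 XNOR 1 = 1
t2 = Q OR t1 = 1 OR 1 = 1
t3 = T XNOR S = 1 XNOR 1 = 1
t4 = R NAND t2 = 1 NAND 1 = 0
t8 = NOT P = NOT 1 = 0
t9 = t2 XOR t8 = 1 XOR 0 = 1
t10 = t3 XOR t2 = 1 XOR 1 = 0
t15 = t2 NAND t9 = 1 NAND 1 = 0

t4 = 0  t10 = 0  t15 = 0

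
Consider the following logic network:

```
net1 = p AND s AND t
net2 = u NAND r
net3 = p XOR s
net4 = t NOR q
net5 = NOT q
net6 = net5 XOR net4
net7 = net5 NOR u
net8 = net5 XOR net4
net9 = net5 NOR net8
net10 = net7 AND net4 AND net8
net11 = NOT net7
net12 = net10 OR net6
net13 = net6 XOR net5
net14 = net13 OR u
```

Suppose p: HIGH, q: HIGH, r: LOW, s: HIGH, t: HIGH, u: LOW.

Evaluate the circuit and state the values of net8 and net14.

net8 = LOW, net14 = LOW

net4 = t NOR q = HIGH NOR HIGH = LOW
net5 = NOT q = NOT HIGH = LOW
net6 = net5 XOR net4 = LOW XOR LOW = LOW
net8 = net5 XOR net4 = LOW XOR LOW = LOW
net13 = net6 XOR net5 = LOW XOR LOW = LOW
net14 = net13 OR u = LOW OR LOW = LOW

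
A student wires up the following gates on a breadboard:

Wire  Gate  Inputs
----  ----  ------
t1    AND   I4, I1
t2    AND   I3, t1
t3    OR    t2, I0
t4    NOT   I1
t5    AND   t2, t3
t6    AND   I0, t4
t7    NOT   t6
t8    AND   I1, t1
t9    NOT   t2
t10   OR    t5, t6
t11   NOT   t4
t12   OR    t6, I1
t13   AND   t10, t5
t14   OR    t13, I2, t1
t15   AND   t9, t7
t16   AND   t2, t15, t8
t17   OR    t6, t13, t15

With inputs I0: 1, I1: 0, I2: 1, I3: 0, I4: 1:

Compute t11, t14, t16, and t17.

t11 = 0, t14 = 1, t16 = 0, t17 = 1

t1 = I4 AND I1 = 1 AND 0 = 0
t2 = I3 AND t1 = 0 AND 0 = 0
t3 = t2 OR I0 = 0 OR 1 = 1
t4 = NOT I1 = NOT 0 = 1
t5 = t2 AND t3 = 0 AND 1 = 0
t6 = I0 AND t4 = 1 AND 1 = 1
t7 = NOT t6 = NOT 1 = 0
t8 = I1 AND t1 = 0 AND 0 = 0
t9 = NOT t2 = NOT 0 = 1
t10 = t5 OR t6 = 0 OR 1 = 1
t11 = NOT t4 = NOT 1 = 0
t13 = t10 AND t5 = 1 AND 0 = 0
t14 = t13 OR I2 OR t1 = 0 OR 1 OR 0 = 1
t15 = t9 AND t7 = 1 AND 0 = 0
t16 = t2 AND t15 AND t8 = 0 AND 0 AND 0 = 0
t17 = t6 OR t13 OR t15 = 1 OR 0 OR 0 = 1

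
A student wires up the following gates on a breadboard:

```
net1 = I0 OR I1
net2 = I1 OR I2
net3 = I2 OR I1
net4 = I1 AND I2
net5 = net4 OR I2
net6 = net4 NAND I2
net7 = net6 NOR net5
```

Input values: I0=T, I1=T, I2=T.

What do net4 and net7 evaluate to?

net4 = I1 AND I2 = T AND T = T
net5 = net4 OR I2 = T OR T = T
net6 = net4 NAND I2 = T NAND T = F
net7 = net6 NOR net5 = F NOR T = F

net4 = T, net7 = F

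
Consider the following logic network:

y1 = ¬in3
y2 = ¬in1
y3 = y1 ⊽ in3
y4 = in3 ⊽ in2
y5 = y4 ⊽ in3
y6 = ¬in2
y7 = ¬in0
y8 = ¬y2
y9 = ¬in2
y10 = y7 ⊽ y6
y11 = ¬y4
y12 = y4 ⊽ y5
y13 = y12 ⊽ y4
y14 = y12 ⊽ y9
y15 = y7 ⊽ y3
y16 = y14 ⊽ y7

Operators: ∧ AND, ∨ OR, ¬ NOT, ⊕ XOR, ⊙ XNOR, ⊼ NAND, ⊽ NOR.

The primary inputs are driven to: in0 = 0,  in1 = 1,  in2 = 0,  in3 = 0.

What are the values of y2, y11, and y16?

y2 = NOT in1 = NOT 1 = 0
y4 = in3 NOR in2 = 0 NOR 0 = 1
y5 = y4 NOR in3 = 1 NOR 0 = 0
y7 = NOT in0 = NOT 0 = 1
y9 = NOT in2 = NOT 0 = 1
y11 = NOT y4 = NOT 1 = 0
y12 = y4 NOR y5 = 1 NOR 0 = 0
y14 = y12 NOR y9 = 0 NOR 1 = 0
y16 = y14 NOR y7 = 0 NOR 1 = 0

y2 = 0; y11 = 0; y16 = 0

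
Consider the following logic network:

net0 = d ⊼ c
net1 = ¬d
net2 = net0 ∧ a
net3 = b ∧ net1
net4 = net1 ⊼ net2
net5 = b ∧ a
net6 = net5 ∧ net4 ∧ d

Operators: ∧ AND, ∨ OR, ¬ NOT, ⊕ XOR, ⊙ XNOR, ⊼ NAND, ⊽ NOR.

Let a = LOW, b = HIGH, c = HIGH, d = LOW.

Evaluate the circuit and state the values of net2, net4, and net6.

net0 = d NAND c = LOW NAND HIGH = HIGH
net1 = NOT d = NOT LOW = HIGH
net2 = net0 AND a = HIGH AND LOW = LOW
net4 = net1 NAND net2 = HIGH NAND LOW = HIGH
net5 = b AND a = HIGH AND LOW = LOW
net6 = net5 AND net4 AND d = LOW AND HIGH AND LOW = LOW

net2 = LOW; net4 = HIGH; net6 = LOW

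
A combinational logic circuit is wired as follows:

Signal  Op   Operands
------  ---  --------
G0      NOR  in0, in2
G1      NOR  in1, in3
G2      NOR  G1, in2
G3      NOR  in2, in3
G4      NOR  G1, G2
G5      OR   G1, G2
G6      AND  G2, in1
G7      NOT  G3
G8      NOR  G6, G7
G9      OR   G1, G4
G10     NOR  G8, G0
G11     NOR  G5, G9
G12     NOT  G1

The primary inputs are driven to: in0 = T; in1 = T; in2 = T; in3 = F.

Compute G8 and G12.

G1 = in1 NOR in3 = T NOR F = F
G2 = G1 NOR in2 = F NOR T = F
G3 = in2 NOR in3 = T NOR F = F
G6 = G2 AND in1 = F AND T = F
G7 = NOT G3 = NOT F = T
G8 = G6 NOR G7 = F NOR T = F
G12 = NOT G1 = NOT F = T

G8 = F  G12 = T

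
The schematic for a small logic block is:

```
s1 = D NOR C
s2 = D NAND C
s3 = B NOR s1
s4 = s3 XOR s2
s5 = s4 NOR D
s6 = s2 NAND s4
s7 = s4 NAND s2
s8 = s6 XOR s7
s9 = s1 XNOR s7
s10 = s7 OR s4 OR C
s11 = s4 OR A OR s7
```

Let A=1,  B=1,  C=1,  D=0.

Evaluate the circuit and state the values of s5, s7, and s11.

s5 = 0, s7 = 0, s11 = 1

s1 = D NOR C = 0 NOR 1 = 0
s2 = D NAND C = 0 NAND 1 = 1
s3 = B NOR s1 = 1 NOR 0 = 0
s4 = s3 XOR s2 = 0 XOR 1 = 1
s5 = s4 NOR D = 1 NOR 0 = 0
s7 = s4 NAND s2 = 1 NAND 1 = 0
s11 = s4 OR A OR s7 = 1 OR 1 OR 0 = 1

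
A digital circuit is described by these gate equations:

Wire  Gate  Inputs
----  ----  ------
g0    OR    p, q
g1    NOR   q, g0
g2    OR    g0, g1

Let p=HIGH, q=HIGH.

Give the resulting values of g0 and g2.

g0 = p OR q = HIGH OR HIGH = HIGH
g1 = q NOR g0 = HIGH NOR HIGH = LOW
g2 = g0 OR g1 = HIGH OR LOW = HIGH

g0 = HIGH  g2 = HIGH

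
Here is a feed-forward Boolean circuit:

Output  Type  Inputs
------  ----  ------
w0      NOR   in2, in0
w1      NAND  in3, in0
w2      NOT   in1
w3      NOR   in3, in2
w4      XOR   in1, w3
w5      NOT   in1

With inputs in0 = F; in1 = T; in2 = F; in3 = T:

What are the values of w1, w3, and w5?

w1 = in3 NAND in0 = T NAND F = T
w3 = in3 NOR in2 = T NOR F = F
w5 = NOT in1 = NOT T = F

w1 = T; w3 = F; w5 = F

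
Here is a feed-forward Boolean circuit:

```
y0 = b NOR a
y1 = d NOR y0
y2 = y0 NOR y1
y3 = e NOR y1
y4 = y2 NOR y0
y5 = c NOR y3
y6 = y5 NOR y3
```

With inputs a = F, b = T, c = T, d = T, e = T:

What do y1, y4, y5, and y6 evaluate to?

y1 = F, y4 = F, y5 = F, y6 = T

y0 = b NOR a = T NOR F = F
y1 = d NOR y0 = T NOR F = F
y2 = y0 NOR y1 = F NOR F = T
y3 = e NOR y1 = T NOR F = F
y4 = y2 NOR y0 = T NOR F = F
y5 = c NOR y3 = T NOR F = F
y6 = y5 NOR y3 = F NOR F = T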